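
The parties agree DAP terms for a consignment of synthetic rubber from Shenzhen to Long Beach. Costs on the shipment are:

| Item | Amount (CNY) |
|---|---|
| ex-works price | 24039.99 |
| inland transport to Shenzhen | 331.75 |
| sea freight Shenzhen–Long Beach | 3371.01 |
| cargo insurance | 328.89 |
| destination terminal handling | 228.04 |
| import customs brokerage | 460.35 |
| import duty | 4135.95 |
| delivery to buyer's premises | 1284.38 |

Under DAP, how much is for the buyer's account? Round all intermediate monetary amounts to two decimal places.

DAP: the seller bears all costs to the named destination except import duty and clearance.
Seller's account: goods 24039.99 + inland to port 331.75 + freight 3371.01 + insurance 328.89 + destination terminal 228.04 + delivery 1284.38 = 29584.06
Buyer's account: brokerage 460.35 + duty 4135.95 = 4596.30

Buyer's account: CNY 4596.30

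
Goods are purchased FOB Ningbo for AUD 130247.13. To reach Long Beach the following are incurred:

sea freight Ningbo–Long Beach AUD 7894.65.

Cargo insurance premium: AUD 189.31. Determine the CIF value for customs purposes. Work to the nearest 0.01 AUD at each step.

CIF = FOB price + freight + insurance
CIF = 130247.13 + 7894.65 + 189.31 = 138331.09

CIF value: AUD 138331.09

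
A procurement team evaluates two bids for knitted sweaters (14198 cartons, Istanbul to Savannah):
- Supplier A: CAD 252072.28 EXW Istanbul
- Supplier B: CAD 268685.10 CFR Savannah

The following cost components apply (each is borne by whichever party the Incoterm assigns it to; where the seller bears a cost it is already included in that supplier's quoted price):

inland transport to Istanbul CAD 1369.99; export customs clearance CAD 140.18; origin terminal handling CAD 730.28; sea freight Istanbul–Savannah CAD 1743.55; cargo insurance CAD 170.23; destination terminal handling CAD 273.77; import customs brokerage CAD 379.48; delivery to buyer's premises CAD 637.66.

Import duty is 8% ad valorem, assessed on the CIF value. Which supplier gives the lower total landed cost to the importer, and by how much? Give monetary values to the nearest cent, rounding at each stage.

Supplier A is cheaper by CAD 13639.13

Supplier A (EXW):
CIF value = EXW price + inland to port + export clearance + origin terminal + freight + insurance = 252072.28 + 1369.99 + 140.18 + 730.28 + 1743.55 + 170.23 = 256226.51
Import duty = 256226.51 × 8% = 20498.12
Buyer bears (A): 1369.99 + 140.18 + 730.28 + 1743.55 + 170.23 + 273.77 + 379.48 + 637.66 = 5445.14
Landed cost (A) = invoice 252072.28 + 5445.14 + duty 20498.12 = 278015.54
Supplier B (CFR):
CIF value = CFR price + insurance = 268685.10 + 170.23 = 268855.33
Import duty = 268855.33 × 8% = 21508.43
Buyer bears (B): 170.23 + 273.77 + 379.48 + 637.66 = 1461.14
Landed cost (B) = invoice 268685.10 + 1461.14 + duty 21508.43 = 291654.67
Difference = |278015.54 − 291654.67| = 13639.13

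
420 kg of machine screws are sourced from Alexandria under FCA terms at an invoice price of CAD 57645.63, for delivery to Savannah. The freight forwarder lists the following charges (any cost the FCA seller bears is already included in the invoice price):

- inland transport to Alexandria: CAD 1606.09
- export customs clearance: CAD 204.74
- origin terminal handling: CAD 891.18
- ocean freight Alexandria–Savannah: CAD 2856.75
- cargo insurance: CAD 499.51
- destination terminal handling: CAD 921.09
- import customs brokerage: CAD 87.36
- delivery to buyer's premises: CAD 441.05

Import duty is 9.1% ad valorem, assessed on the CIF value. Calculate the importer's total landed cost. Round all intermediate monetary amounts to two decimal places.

Total landed cost: CAD 68974.84

FCA: the seller delivers export-cleared goods to the carrier; the buyer bears costs from that point.
Already in the invoice (seller's account under FCA): inland to port, export clearance — exclude.
CIF value = FCA price + origin terminal + freight + insurance = 57645.63 + 891.18 + 2856.75 + 499.51 = 61893.07
Import duty = 61893.07 × 9.1% = 5632.27
Buyer bears: origin terminal 891.18 + freight 2856.75 + insurance 499.51 + destination terminal 921.09 + brokerage 87.36 + delivery 441.05 + duty 5632.27 = 11329.21
Landed cost = invoice 57645.63 + 11329.21 = 68974.84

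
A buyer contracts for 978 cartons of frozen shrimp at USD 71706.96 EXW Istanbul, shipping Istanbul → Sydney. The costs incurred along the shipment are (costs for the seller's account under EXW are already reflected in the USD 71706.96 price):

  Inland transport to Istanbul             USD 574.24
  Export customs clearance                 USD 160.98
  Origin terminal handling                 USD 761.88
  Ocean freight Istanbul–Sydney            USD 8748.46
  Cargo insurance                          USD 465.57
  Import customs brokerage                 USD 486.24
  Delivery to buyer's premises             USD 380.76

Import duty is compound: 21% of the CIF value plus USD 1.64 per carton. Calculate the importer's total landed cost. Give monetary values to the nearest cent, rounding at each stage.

Total landed cost: USD 102196.81

EXW: the seller makes goods available at their premises; the buyer bears all onward costs.
CIF value = EXW price + inland to port + export clearance + origin terminal + freight + insurance = 71706.96 + 574.24 + 160.98 + 761.88 + 8748.46 + 465.57 = 82418.09
Ad valorem component: 82418.09 × 21% = 17307.80
Specific component: 978 × 1.64 = 1603.92
Import duty = 17307.80 + 1603.92 = 18911.72
Buyer bears: inland to port 574.24 + export clearance 160.98 + origin terminal 761.88 + freight 8748.46 + insurance 465.57 + brokerage 486.24 + delivery 380.76 + duty 18911.72 = 30489.85
Landed cost = invoice 71706.96 + 30489.85 = 102196.81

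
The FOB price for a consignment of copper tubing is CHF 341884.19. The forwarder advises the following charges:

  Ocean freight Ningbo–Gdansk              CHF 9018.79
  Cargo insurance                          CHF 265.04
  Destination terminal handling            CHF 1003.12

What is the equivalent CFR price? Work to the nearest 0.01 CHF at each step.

CFR price: CHF 350902.98

Not relevant to the conversion: insurance, destination terminal — on the buyer under both terms; not part of either seller's price.
From FOB to CFR, the seller additionally bears: freight.
CFR price = 341884.19 + 9018.79 = 350902.98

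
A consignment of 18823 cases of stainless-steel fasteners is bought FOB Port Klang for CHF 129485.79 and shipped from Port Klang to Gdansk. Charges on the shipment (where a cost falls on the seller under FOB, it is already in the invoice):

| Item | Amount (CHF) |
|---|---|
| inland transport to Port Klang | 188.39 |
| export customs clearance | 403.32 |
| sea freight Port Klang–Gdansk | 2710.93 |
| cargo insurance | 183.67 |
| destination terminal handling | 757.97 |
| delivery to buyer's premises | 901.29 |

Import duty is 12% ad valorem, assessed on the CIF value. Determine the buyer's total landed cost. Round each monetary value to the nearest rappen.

Total landed cost: CHF 149925.30

FOB: the seller bears costs until goods are on board at the origin port; the buyer bears freight, insurance and all costs thereafter.
Already in the invoice (seller's account under FOB): inland to port, export clearance — exclude.
CIF value = FOB price + freight + insurance = 129485.79 + 2710.93 + 183.67 = 132380.39
Import duty = 132380.39 × 12% = 15885.65
Buyer bears: freight 2710.93 + insurance 183.67 + destination terminal 757.97 + delivery 901.29 + duty 15885.65 = 20439.51
Landed cost = invoice 129485.79 + 20439.51 = 149925.30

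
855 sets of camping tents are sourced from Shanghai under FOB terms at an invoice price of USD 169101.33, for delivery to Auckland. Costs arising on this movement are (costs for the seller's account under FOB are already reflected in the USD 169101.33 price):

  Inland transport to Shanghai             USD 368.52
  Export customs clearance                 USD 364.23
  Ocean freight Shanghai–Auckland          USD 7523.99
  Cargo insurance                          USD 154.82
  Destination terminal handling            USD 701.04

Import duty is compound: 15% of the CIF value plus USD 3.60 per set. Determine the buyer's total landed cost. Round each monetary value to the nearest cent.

Total landed cost: USD 207076.20

FOB: the seller bears costs until goods are on board at the origin port; the buyer bears freight, insurance and all costs thereafter.
Already in the invoice (seller's account under FOB): inland to port, export clearance — exclude.
CIF value = FOB price + freight + insurance = 169101.33 + 7523.99 + 154.82 = 176780.14
Ad valorem component: 176780.14 × 15% = 26517.02
Specific component: 855 × 3.60 = 3078.00
Import duty = 26517.02 + 3078.00 = 29595.02
Buyer bears: freight 7523.99 + insurance 154.82 + destination terminal 701.04 + duty 29595.02 = 37974.87
Landed cost = invoice 169101.33 + 37974.87 = 207076.20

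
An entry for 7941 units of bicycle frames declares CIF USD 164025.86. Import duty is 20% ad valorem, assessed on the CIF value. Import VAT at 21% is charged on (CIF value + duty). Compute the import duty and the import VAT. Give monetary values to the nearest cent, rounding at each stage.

Import duty = 164025.86 × 20% = 32805.17
VAT base = CIF + duty = 164025.86 + 32805.17 = 196831.03
Import VAT = 196831.03 × 21% = 41334.52

Import duty: USD 32805.17; import VAT: USD 41334.52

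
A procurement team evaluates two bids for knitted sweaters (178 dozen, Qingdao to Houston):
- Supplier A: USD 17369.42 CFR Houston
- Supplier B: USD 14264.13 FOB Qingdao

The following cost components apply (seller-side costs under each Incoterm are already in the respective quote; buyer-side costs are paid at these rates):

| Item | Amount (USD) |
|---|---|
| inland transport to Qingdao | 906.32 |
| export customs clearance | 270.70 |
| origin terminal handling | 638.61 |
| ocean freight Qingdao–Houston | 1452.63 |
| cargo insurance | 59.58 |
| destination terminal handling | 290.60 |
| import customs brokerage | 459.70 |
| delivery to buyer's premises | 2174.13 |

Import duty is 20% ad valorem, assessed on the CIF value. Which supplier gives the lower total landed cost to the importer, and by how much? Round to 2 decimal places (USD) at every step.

Supplier A (CFR):
CIF value = CFR price + insurance = 17369.42 + 59.58 = 17429.00
Import duty = 17429.00 × 20% = 3485.80
Buyer bears (A): 59.58 + 290.60 + 459.70 + 2174.13 = 2984.01
Landed cost (A) = invoice 17369.42 + 2984.01 + duty 3485.80 = 23839.23
Supplier B (FOB):
CIF value = FOB price + freight + insurance = 14264.13 + 1452.63 + 59.58 = 15776.34
Import duty = 15776.34 × 20% = 3155.27
Buyer bears (B): 1452.63 + 59.58 + 290.60 + 459.70 + 2174.13 = 4436.64
Landed cost (B) = invoice 14264.13 + 4436.64 + duty 3155.27 = 21856.04
Difference = |23839.23 − 21856.04| = 1983.19

Supplier B is cheaper by USD 1983.19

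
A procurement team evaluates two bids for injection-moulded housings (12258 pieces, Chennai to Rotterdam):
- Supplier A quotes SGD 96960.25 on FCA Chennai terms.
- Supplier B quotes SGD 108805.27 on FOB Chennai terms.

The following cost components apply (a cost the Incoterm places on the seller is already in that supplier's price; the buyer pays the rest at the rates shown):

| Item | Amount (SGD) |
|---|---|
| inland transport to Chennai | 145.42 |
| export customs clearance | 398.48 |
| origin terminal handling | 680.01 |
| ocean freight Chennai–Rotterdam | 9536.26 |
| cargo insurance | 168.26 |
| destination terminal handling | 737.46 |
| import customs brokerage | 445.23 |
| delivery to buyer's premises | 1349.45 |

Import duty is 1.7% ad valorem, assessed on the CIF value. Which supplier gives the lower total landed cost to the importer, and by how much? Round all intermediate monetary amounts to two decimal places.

Supplier A is cheaper by SGD 11354.82

Supplier A (FCA):
CIF value = FCA price + origin terminal + freight + insurance = 96960.25 + 680.01 + 9536.26 + 168.26 = 107344.78
Import duty = 107344.78 × 1.7% = 1824.86
Buyer bears (A): 680.01 + 9536.26 + 168.26 + 737.46 + 445.23 + 1349.45 = 12916.67
Landed cost (A) = invoice 96960.25 + 12916.67 + duty 1824.86 = 111701.78
Supplier B (FOB):
CIF value = FOB price + freight + insurance = 108805.27 + 9536.26 + 168.26 = 118509.79
Import duty = 118509.79 × 1.7% = 2014.67
Buyer bears (B): 9536.26 + 168.26 + 737.46 + 445.23 + 1349.45 = 12236.66
Landed cost (B) = invoice 108805.27 + 12236.66 + duty 2014.67 = 123056.60
Difference = |111701.78 − 123056.60| = 11354.82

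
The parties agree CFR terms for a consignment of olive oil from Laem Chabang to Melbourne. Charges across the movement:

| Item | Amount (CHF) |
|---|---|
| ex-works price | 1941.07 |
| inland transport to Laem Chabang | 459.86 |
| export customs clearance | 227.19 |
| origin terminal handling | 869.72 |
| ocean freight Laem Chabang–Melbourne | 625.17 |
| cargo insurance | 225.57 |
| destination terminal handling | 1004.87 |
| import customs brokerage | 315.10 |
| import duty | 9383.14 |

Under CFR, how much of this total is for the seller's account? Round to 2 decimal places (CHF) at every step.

CFR: the seller pays costs through ocean freight to the destination port, but not insurance.
Seller's account: goods 1941.07 + inland to port 459.86 + export clearance 227.19 + origin terminal 869.72 + freight 625.17 = 4123.01
Buyer's account: insurance 225.57 + destination terminal 1004.87 + brokerage 315.10 + duty 9383.14 = 10928.68

Seller's account: CHF 4123.01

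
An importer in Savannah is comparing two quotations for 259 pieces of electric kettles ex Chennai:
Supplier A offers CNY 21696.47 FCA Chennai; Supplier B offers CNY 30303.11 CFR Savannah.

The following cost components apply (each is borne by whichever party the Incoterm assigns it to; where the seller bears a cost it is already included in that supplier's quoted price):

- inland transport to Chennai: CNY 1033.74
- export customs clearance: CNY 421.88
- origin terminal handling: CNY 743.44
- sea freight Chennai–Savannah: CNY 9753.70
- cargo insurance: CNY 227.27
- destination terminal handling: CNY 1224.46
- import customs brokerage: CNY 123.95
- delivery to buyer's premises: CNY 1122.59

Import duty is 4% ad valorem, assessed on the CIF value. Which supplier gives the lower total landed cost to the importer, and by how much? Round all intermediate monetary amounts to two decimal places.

Supplier B is cheaper by CNY 1966.12

Supplier A (FCA):
CIF value = FCA price + origin terminal + freight + insurance = 21696.47 + 743.44 + 9753.70 + 227.27 = 32420.88
Import duty = 32420.88 × 4% = 1296.84
Buyer bears (A): 743.44 + 9753.70 + 227.27 + 1224.46 + 123.95 + 1122.59 = 13195.41
Landed cost (A) = invoice 21696.47 + 13195.41 + duty 1296.84 = 36188.72
Supplier B (CFR):
CIF value = CFR price + insurance = 30303.11 + 227.27 = 30530.38
Import duty = 30530.38 × 4% = 1221.22
Buyer bears (B): 227.27 + 1224.46 + 123.95 + 1122.59 = 2698.27
Landed cost (B) = invoice 30303.11 + 2698.27 + duty 1221.22 = 34222.60
Difference = |36188.72 − 34222.60| = 1966.12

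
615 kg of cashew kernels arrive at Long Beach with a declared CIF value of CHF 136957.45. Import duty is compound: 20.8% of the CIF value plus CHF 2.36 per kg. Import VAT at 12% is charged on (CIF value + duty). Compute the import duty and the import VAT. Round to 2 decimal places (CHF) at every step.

Ad valorem component: 136957.45 × 20.8% = 28487.15
Specific component: 615 × 2.36 = 1451.40
Import duty = 28487.15 + 1451.40 = 29938.55
VAT base = CIF + duty = 136957.45 + 29938.55 = 166896.00
Import VAT = 166896.00 × 12% = 20027.52

Import duty: CHF 29938.55; import VAT: CHF 20027.52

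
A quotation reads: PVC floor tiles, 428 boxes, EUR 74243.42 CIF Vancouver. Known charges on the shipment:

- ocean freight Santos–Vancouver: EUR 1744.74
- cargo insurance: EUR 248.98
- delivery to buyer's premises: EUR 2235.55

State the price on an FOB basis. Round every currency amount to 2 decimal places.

Not relevant to the conversion: delivery — on the buyer under both terms; not part of either seller's price.
From CIF to FOB, the seller no longer bears: freight, insurance.
FOB price = 74243.42 − 1744.74 − 248.98 = 72249.70

FOB price: EUR 72249.70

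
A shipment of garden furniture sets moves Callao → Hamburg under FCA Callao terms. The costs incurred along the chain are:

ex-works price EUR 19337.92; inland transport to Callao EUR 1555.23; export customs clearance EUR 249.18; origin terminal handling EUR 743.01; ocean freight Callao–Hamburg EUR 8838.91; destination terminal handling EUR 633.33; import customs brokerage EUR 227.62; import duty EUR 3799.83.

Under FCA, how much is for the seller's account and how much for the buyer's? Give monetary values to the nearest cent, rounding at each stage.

Seller: EUR 21142.33; buyer: EUR 14242.70

FCA: the seller delivers export-cleared goods to the carrier; the buyer bears costs from that point.
Seller's account: goods 19337.92 + inland to port 1555.23 + export clearance 249.18 = 21142.33
Buyer's account: origin terminal 743.01 + freight 8838.91 + destination terminal 633.33 + brokerage 227.62 + duty 3799.83 = 14242.70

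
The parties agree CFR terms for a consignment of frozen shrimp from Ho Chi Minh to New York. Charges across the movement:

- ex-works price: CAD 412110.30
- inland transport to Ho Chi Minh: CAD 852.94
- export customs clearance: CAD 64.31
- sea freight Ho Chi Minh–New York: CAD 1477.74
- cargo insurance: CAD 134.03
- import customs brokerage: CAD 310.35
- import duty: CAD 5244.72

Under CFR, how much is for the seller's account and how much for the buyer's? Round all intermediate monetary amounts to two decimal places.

CFR: the seller pays costs through ocean freight to the destination port, but not insurance.
Seller's account: goods 412110.30 + inland to port 852.94 + export clearance 64.31 + freight 1477.74 = 414505.29
Buyer's account: insurance 134.03 + brokerage 310.35 + duty 5244.72 = 5689.10

Seller: CAD 414505.29; buyer: CAD 5689.10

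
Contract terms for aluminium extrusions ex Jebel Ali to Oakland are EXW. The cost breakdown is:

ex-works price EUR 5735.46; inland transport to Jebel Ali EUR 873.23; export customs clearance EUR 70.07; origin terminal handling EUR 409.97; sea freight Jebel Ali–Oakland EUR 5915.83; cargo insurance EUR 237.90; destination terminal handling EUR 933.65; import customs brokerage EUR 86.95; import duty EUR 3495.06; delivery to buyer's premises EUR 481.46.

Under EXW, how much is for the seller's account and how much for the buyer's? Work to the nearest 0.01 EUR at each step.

Seller: EUR 5735.46; buyer: EUR 12504.12

EXW: the seller makes goods available at their premises; the buyer bears all onward costs.
Seller's account: goods 5735.46 = 5735.46
Buyer's account: inland to port 873.23 + export clearance 70.07 + origin terminal 409.97 + freight 5915.83 + insurance 237.90 + destination terminal 933.65 + brokerage 86.95 + duty 3495.06 + delivery 481.46 = 12504.12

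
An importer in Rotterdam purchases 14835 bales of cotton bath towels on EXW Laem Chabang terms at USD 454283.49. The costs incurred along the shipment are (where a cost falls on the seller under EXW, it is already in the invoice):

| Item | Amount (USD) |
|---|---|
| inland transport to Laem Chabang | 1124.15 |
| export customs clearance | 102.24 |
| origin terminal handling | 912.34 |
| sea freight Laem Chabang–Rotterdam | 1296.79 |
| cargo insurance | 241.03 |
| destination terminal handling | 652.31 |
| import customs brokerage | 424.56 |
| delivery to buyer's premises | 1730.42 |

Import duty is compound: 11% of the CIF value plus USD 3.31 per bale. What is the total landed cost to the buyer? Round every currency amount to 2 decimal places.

Total landed cost: USD 560246.78

EXW: the seller makes goods available at their premises; the buyer bears all onward costs.
CIF value = EXW price + inland to port + export clearance + origin terminal + freight + insurance = 454283.49 + 1124.15 + 102.24 + 912.34 + 1296.79 + 241.03 = 457960.04
Ad valorem component: 457960.04 × 11% = 50375.60
Specific component: 14835 × 3.31 = 49103.85
Import duty = 50375.60 + 49103.85 = 99479.45
Buyer bears: inland to port 1124.15 + export clearance 102.24 + origin terminal 912.34 + freight 1296.79 + insurance 241.03 + destination terminal 652.31 + brokerage 424.56 + delivery 1730.42 + duty 99479.45 = 105963.29
Landed cost = invoice 454283.49 + 105963.29 = 560246.78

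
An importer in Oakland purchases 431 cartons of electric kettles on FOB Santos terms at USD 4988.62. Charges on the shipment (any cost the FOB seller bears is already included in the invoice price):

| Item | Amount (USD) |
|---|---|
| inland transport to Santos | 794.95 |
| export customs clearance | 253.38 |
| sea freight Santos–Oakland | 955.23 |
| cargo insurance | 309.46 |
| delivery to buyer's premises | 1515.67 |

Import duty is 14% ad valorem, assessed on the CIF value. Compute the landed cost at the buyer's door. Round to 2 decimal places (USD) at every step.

Total landed cost: USD 8644.44

FOB: the seller bears costs until goods are on board at the origin port; the buyer bears freight, insurance and all costs thereafter.
Already in the invoice (seller's account under FOB): inland to port, export clearance — exclude.
CIF value = FOB price + freight + insurance = 4988.62 + 955.23 + 309.46 = 6253.31
Import duty = 6253.31 × 14% = 875.46
Buyer bears: freight 955.23 + insurance 309.46 + delivery 1515.67 + duty 875.46 = 3655.82
Landed cost = invoice 4988.62 + 3655.82 = 8644.44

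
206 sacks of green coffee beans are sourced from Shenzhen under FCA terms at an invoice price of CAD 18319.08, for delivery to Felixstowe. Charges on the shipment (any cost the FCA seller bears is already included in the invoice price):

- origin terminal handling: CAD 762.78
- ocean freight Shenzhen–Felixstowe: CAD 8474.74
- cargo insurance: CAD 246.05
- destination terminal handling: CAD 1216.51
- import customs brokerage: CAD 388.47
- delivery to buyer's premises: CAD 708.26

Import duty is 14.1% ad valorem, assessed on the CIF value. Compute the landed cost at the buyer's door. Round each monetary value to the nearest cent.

Total landed cost: CAD 34036.06

FCA: the seller delivers export-cleared goods to the carrier; the buyer bears costs from that point.
CIF value = FCA price + origin terminal + freight + insurance = 18319.08 + 762.78 + 8474.74 + 246.05 = 27802.65
Import duty = 27802.65 × 14.1% = 3920.17
Buyer bears: origin terminal 762.78 + freight 8474.74 + insurance 246.05 + destination terminal 1216.51 + brokerage 388.47 + delivery 708.26 + duty 3920.17 = 15716.98
Landed cost = invoice 18319.08 + 15716.98 = 34036.06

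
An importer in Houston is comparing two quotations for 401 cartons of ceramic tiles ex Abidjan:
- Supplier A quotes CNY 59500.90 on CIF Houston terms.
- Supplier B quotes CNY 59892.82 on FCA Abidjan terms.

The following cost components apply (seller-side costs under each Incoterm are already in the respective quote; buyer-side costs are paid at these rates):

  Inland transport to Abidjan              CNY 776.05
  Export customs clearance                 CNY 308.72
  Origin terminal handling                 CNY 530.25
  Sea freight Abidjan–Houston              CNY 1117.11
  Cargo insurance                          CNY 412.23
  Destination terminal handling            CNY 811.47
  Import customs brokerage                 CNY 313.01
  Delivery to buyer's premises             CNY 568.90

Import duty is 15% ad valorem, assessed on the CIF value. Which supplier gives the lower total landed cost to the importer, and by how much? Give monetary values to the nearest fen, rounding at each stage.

Supplier A is cheaper by CNY 2819.23

Supplier A (CIF):
The CIF price already equals the CIF value: 59500.90
Import duty = 59500.90 × 15% = 8925.14
Buyer bears (A): 811.47 + 313.01 + 568.90 = 1693.38
Landed cost (A) = invoice 59500.90 + 1693.38 + duty 8925.14 = 70119.42
Supplier B (FCA):
CIF value = FCA price + origin terminal + freight + insurance = 59892.82 + 530.25 + 1117.11 + 412.23 = 61952.41
Import duty = 61952.41 × 15% = 9292.86
Buyer bears (B): 530.25 + 1117.11 + 412.23 + 811.47 + 313.01 + 568.90 = 3752.97
Landed cost (B) = invoice 59892.82 + 3752.97 + duty 9292.86 = 72938.65
Difference = |70119.42 − 72938.65| = 2819.23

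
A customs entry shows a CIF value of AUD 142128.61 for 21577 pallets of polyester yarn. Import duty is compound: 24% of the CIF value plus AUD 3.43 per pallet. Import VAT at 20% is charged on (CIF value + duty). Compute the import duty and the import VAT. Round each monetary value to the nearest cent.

Ad valorem component: 142128.61 × 24% = 34110.87
Specific component: 21577 × 3.43 = 74009.11
Import duty = 34110.87 + 74009.11 = 108119.98
VAT base = CIF + duty = 142128.61 + 108119.98 = 250248.59
Import VAT = 250248.59 × 20% = 50049.72

Import duty: AUD 108119.98; import VAT: AUD 50049.72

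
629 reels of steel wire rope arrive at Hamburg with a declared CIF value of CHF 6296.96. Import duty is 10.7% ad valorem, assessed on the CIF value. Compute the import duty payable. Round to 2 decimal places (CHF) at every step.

Import duty = 6296.96 × 10.7% = 673.77

Import duty: CHF 673.77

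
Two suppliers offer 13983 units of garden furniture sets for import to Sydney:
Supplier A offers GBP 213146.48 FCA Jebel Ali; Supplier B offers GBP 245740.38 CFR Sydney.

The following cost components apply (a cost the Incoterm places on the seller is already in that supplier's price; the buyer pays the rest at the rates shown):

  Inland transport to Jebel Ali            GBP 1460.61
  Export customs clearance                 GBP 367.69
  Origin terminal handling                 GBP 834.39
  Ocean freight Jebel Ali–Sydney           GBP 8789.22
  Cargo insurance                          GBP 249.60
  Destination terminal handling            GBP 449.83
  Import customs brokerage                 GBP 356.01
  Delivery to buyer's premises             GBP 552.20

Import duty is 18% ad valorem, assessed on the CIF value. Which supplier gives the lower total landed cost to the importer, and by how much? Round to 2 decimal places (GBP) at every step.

Supplier A is cheaper by GBP 27104.95

Supplier A (FCA):
CIF value = FCA price + origin terminal + freight + insurance = 213146.48 + 834.39 + 8789.22 + 249.60 = 223019.69
Import duty = 223019.69 × 18% = 40143.54
Buyer bears (A): 834.39 + 8789.22 + 249.60 + 449.83 + 356.01 + 552.20 = 11231.25
Landed cost (A) = invoice 213146.48 + 11231.25 + duty 40143.54 = 264521.27
Supplier B (CFR):
CIF value = CFR price + insurance = 245740.38 + 249.60 = 245989.98
Import duty = 245989.98 × 18% = 44278.20
Buyer bears (B): 249.60 + 449.83 + 356.01 + 552.20 = 1607.64
Landed cost (B) = invoice 245740.38 + 1607.64 + duty 44278.20 = 291626.22
Difference = |264521.27 − 291626.22| = 27104.95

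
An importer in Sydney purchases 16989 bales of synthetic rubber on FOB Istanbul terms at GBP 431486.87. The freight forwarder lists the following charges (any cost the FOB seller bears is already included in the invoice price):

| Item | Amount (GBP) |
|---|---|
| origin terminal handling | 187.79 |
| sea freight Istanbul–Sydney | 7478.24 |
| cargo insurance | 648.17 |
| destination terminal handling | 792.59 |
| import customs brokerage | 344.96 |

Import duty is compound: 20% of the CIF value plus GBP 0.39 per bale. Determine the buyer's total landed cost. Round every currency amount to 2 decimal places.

Total landed cost: GBP 535299.20

FOB: the seller bears costs until goods are on board at the origin port; the buyer bears freight, insurance and all costs thereafter.
Already in the invoice (seller's account under FOB): origin terminal — exclude.
CIF value = FOB price + freight + insurance = 431486.87 + 7478.24 + 648.17 = 439613.28
Ad valorem component: 439613.28 × 20% = 87922.66
Specific component: 16989 × 0.39 = 6625.71
Import duty = 87922.66 + 6625.71 = 94548.37
Buyer bears: freight 7478.24 + insurance 648.17 + destination terminal 792.59 + brokerage 344.96 + duty 94548.37 = 103812.33
Landed cost = invoice 431486.87 + 103812.33 = 535299.20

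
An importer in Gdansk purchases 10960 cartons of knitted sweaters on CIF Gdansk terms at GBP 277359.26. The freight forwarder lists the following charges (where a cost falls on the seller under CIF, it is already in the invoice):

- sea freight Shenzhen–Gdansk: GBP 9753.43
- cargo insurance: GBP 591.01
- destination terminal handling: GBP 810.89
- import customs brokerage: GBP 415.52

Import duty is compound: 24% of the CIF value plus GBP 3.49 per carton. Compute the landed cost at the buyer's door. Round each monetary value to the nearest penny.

CIF: the seller pays costs through ocean freight and marine insurance to the destination port.
Already in the invoice (seller's account under CIF): freight, insurance — exclude.
The CIF price already equals the CIF value: 277359.26
Ad valorem component: 277359.26 × 24% = 66566.22
Specific component: 10960 × 3.49 = 38250.40
Import duty = 66566.22 + 38250.40 = 104816.62
Buyer bears: destination terminal 810.89 + brokerage 415.52 + duty 104816.62 = 106043.03
Landed cost = invoice 277359.26 + 106043.03 = 383402.29

Total landed cost: GBP 383402.29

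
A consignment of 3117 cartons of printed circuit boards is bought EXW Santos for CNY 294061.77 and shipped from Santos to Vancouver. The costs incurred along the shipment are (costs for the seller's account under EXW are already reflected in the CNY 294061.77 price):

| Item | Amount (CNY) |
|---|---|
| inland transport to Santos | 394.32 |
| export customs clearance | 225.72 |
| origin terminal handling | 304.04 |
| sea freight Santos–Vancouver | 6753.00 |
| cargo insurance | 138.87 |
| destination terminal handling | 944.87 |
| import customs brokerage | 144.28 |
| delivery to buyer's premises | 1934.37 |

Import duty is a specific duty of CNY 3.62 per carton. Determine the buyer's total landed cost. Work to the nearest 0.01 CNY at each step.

Total landed cost: CNY 316184.78

EXW: the seller makes goods available at their premises; the buyer bears all onward costs.
CIF value = EXW price + inland to port + export clearance + origin terminal + freight + insurance = 294061.77 + 394.32 + 225.72 + 304.04 + 6753.00 + 138.87 = 301877.72
Import duty = 3117 × 3.62 = 11283.54
Buyer bears: inland to port 394.32 + export clearance 225.72 + origin terminal 304.04 + freight 6753.00 + insurance 138.87 + destination terminal 944.87 + brokerage 144.28 + delivery 1934.37 + duty 11283.54 = 22123.01
Landed cost = invoice 294061.77 + 22123.01 = 316184.78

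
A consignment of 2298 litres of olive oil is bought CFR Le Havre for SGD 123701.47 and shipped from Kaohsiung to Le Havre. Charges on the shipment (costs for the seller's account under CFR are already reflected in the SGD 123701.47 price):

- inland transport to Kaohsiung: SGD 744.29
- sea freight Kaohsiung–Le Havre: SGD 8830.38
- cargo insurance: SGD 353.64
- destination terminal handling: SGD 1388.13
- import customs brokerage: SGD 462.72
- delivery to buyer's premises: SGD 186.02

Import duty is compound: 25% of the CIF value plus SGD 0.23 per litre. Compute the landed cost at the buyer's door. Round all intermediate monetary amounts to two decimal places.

CFR: the seller pays costs through ocean freight to the destination port, but not insurance.
Already in the invoice (seller's account under CFR): inland to port, freight — exclude.
CIF value = CFR price + insurance = 123701.47 + 353.64 = 124055.11
Ad valorem component: 124055.11 × 25% = 31013.78
Specific component: 2298 × 0.23 = 528.54
Import duty = 31013.78 + 528.54 = 31542.32
Buyer bears: insurance 353.64 + destination terminal 1388.13 + brokerage 462.72 + delivery 186.02 + duty 31542.32 = 33932.83
Landed cost = invoice 123701.47 + 33932.83 = 157634.30

Total landed cost: SGD 157634.30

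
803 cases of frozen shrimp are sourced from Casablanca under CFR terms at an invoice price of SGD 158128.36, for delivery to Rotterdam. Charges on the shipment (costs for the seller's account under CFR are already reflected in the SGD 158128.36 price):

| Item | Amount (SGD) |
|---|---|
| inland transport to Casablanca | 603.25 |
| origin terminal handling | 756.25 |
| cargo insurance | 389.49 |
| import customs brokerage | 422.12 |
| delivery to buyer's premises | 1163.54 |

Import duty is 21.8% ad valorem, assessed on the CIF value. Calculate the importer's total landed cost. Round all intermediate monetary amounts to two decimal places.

Total landed cost: SGD 194660.40

CFR: the seller pays costs through ocean freight to the destination port, but not insurance.
Already in the invoice (seller's account under CFR): inland to port, origin terminal — exclude.
CIF value = CFR price + insurance = 158128.36 + 389.49 = 158517.85
Import duty = 158517.85 × 21.8% = 34556.89
Buyer bears: insurance 389.49 + brokerage 422.12 + delivery 1163.54 + duty 34556.89 = 36532.04
Landed cost = invoice 158128.36 + 36532.04 = 194660.40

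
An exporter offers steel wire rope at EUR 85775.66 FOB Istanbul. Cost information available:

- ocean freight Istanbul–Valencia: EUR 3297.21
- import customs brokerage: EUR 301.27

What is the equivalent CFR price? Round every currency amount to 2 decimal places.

CFR price: EUR 89072.87

Not relevant to the conversion: brokerage — on the buyer under both terms; not part of either seller's price.
From FOB to CFR, the seller additionally bears: freight.
CFR price = 85775.66 + 3297.21 = 89072.87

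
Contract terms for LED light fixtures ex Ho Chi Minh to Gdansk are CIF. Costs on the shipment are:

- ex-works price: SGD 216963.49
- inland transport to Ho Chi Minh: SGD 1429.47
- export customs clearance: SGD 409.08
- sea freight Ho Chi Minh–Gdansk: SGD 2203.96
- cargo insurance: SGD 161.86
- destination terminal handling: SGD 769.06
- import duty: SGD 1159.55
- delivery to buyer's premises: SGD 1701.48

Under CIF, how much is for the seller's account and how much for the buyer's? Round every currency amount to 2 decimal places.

Seller: SGD 221167.86; buyer: SGD 3630.09

CIF: the seller pays costs through ocean freight and marine insurance to the destination port.
Seller's account: goods 216963.49 + inland to port 1429.47 + export clearance 409.08 + freight 2203.96 + insurance 161.86 = 221167.86
Buyer's account: destination terminal 769.06 + duty 1159.55 + delivery 1701.48 = 3630.09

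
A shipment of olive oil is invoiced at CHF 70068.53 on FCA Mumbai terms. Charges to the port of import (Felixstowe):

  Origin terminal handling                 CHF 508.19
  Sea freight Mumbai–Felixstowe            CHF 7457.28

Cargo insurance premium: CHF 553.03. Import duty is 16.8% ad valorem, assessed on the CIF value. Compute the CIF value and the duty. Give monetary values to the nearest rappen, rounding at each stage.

CIF value: CHF 78587.03; import duty: CHF 13202.62

CIF = FCA price + pre-shipment costs + freight + insurance
CIF = 70068.53 + 508.19 + 7457.28 + 553.03 = 78587.03
Import duty = 78587.03 × 16.8% = 13202.62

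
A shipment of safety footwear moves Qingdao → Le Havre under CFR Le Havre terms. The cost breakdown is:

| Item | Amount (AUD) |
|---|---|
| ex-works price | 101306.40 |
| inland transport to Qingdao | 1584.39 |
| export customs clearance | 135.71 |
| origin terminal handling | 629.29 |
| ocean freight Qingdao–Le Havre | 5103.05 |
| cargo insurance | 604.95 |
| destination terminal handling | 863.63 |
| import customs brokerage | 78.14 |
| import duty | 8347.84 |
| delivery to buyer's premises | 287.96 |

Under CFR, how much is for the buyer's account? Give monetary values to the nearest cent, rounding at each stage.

Buyer's account: AUD 10182.52

CFR: the seller pays costs through ocean freight to the destination port, but not insurance.
Seller's account: goods 101306.40 + inland to port 1584.39 + export clearance 135.71 + origin terminal 629.29 + freight 5103.05 = 108758.84
Buyer's account: insurance 604.95 + destination terminal 863.63 + brokerage 78.14 + duty 8347.84 + delivery 287.96 = 10182.52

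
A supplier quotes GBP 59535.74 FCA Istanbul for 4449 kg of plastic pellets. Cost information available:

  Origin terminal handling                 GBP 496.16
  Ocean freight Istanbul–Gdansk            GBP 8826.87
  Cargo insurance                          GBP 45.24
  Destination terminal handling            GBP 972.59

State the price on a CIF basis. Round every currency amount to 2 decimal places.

CIF price: GBP 68904.01

Not relevant to the conversion: destination terminal — on the buyer under both terms; not part of either seller's price.
From FCA to CIF, the seller additionally bears: origin terminal, freight, insurance.
CIF price = 59535.74 + 496.16 + 8826.87 + 45.24 = 68904.01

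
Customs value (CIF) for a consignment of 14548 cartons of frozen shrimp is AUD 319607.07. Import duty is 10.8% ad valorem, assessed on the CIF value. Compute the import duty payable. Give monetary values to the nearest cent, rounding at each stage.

Import duty: AUD 34517.56

Import duty = 319607.07 × 10.8% = 34517.56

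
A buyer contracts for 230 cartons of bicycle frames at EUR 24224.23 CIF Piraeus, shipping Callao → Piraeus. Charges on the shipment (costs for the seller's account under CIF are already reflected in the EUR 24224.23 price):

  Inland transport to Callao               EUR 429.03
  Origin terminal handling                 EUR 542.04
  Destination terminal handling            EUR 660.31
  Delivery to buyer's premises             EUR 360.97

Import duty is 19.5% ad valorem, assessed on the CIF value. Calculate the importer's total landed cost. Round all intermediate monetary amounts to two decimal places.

CIF: the seller pays costs through ocean freight and marine insurance to the destination port.
Already in the invoice (seller's account under CIF): inland to port, origin terminal — exclude.
The CIF price already equals the CIF value: 24224.23
Import duty = 24224.23 × 19.5% = 4723.72
Buyer bears: destination terminal 660.31 + delivery 360.97 + duty 4723.72 = 5745.00
Landed cost = invoice 24224.23 + 5745.00 = 29969.23

Total landed cost: EUR 29969.23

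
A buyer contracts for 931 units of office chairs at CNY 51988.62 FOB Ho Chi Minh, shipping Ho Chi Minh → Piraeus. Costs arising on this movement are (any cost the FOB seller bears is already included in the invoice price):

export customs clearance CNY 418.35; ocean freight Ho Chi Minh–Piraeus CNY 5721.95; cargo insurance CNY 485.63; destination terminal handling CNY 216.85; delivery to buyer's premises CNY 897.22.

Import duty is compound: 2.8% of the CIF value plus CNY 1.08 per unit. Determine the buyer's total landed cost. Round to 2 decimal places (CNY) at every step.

Total landed cost: CNY 61945.24

FOB: the seller bears costs until goods are on board at the origin port; the buyer bears freight, insurance and all costs thereafter.
Already in the invoice (seller's account under FOB): export clearance — exclude.
CIF value = FOB price + freight + insurance = 51988.62 + 5721.95 + 485.63 = 58196.20
Ad valorem component: 58196.20 × 2.8% = 1629.49
Specific component: 931 × 1.08 = 1005.48
Import duty = 1629.49 + 1005.48 = 2634.97
Buyer bears: freight 5721.95 + insurance 485.63 + destination terminal 216.85 + delivery 897.22 + duty 2634.97 = 9956.62
Landed cost = invoice 51988.62 + 9956.62 = 61945.24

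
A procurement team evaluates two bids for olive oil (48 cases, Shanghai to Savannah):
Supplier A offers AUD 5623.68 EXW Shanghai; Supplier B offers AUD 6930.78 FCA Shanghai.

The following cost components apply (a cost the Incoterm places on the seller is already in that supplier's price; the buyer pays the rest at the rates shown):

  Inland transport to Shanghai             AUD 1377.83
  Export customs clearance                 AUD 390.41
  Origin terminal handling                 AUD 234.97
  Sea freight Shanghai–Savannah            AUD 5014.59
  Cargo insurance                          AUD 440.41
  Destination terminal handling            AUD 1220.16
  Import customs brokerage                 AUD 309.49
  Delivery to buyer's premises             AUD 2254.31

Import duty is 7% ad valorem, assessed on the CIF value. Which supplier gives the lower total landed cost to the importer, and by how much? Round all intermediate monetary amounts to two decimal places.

Supplier B is cheaper by AUD 493.42

Supplier A (EXW):
CIF value = EXW price + inland to port + export clearance + origin terminal + freight + insurance = 5623.68 + 1377.83 + 390.41 + 234.97 + 5014.59 + 440.41 = 13081.89
Import duty = 13081.89 × 7% = 915.73
Buyer bears (A): 1377.83 + 390.41 + 234.97 + 5014.59 + 440.41 + 1220.16 + 309.49 + 2254.31 = 11242.17
Landed cost (A) = invoice 5623.68 + 11242.17 + duty 915.73 = 17781.58
Supplier B (FCA):
CIF value = FCA price + origin terminal + freight + insurance = 6930.78 + 234.97 + 5014.59 + 440.41 = 12620.75
Import duty = 12620.75 × 7% = 883.45
Buyer bears (B): 234.97 + 5014.59 + 440.41 + 1220.16 + 309.49 + 2254.31 = 9473.93
Landed cost (B) = invoice 6930.78 + 9473.93 + duty 883.45 = 17288.16
Difference = |17781.58 − 17288.16| = 493.42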